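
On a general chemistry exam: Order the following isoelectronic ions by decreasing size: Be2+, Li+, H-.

All of these have 2 electrons, so size is governed by nuclear charge alone: the more protons, the stronger the pull on the same electron cloud, and the smaller the ion.
Nuclear charges: Be2+ (Z=4), Li+ (Z=3), H- (Z=1).
Largest to smallest: H- > Li+ > Be2+.

H- > Li+ > Be2+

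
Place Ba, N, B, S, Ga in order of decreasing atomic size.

B is in period 2, group 13; N is in period 2, group 15; S is in period 3, group 16; Ga is in period 4, group 13; Ba is in period 6, group 2.
Across a period the added protons contract the valence shell; down a group each new principal shell makes the atom larger.
Neither a single period nor a single group — weigh both effects.
B > N: B lies to the left of N in period 2, so the across-period effect alone puts B larger.
S > B: the two effects oppose for this pair; the down-group effect wins (103 vs 85 pm).
Ga > S: both effects reinforce here, so Ga is clearly the larger of the two.
Ba > Ga: relative to Ga, both the across-period and down-group shifts push Ba's atomic radius up.
Approximate values (pm): B 85, N 71, S 103, Ga 124, Ba 196.
So from largest to smallest: Ba > Ga > S > B > N.

Ba > Ga > S > B > N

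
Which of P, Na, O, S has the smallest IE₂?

P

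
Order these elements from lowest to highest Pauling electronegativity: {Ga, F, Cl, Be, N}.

Be, Ga, N, Cl, F

Be is in period 2, group 2; N is in period 2, group 15; F is in period 2, group 17; Cl is in period 3, group 17; Ga is in period 4, group 13.
Atoms toward the upper right of the periodic table pull bonding electrons most strongly.
Neither a single period nor a single group — weigh both effects.
Ga > Be: period and group pull opposite ways; the across-period shift dominates (1.81 vs 1.57).
N > Ga: both effects reinforce here, so N is clearly the higher of the two.
Cl > N: the two effects oppose for this pair; the across-period effect wins (3.16 vs 3.04).
F > Cl: they share group 17; the group trend gives F the larger value.
Approximate values (Pauling): Be 1.57, N 3.04, F 3.98, Cl 3.16, Ga 1.81.
So from lowest to highest: Be < Ga < N < Cl < F.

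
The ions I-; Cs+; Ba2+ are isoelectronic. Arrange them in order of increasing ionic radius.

All of these have 54 electrons, so size is governed by nuclear charge alone: the more protons, the stronger the pull on the same electron cloud, and the smaller the ion.
Nuclear charges: Ba2+ (Z=56), Cs+ (Z=55), I- (Z=53).
Smallest to largest: Ba2+ < Cs+ < I-.

Ba2+ < Cs+ < I-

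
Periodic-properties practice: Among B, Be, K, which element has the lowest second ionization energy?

Be

After 1 electron has been removed, what remains? B⁺ still has 2 valence electrons; Be⁺ still has 1 valence electron; K⁺ is the bare [Ar] core.
Core electrons are held far more tightly than valence electrons, so K tops the IE_2 order.
Valence configurations: B⁺ [He]2s², Be⁺ [He]2s¹.
Tabulated IE_2 (kJ/mol): B 2427, Be 1757, K 3052.
So the second ionization energies run Be < B < K.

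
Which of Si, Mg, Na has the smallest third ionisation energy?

Si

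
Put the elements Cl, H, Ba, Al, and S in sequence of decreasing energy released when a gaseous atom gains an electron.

EA tends to increase across a period and decrease down a group, though the pattern is less regular than for IE or radius.
These span different periods and groups, so the two trends combine.
Al > Ba: both effects reinforce here, so Al is clearly the higher of the two.
H > Al: period and group pull opposite ways; the down-group shift dominates (73 vs 42 kJ/mol).
S > H: period and group pull opposite ways; the across-period shift dominates (200 vs 73 kJ/mol).
Cl > S: Cl lies to the right of S in period 3, so the across-period effect alone puts Cl higher.
For reference (kJ/mol): H 73, Al 42, S 200, Cl 349, Ba 14.
So from highest to lowest: Cl > S > H > Al > Ba.

Cl, S, H, Al, Ba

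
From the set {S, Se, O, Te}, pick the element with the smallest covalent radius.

O is in period 2, group 16; S is in period 3, group 16; Se is in period 4, group 16; Te is in period 5, group 16.
Radius decreases left→right (rising Z_eff, same n) and increases top→bottom (higher n).
All are in group 16, so atomic radius increases down the group.
The smallest covalent radius among these belongs to O.

O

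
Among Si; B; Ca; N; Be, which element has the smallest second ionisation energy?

IE_2 is the cost of taking one more electron from the +1 cation: Si⁺ still has 3 valence electrons; B⁺ still has 2 valence electrons; Ca⁺ still has 1 valence electron; N⁺ still has 4 valence electrons; Be⁺ still has 1 valence electron.
All are still removing valence electrons, so compare the +1 ions as you would atoms: IE_2 generally rises across a period (higher Z_eff) and falls down a group (larger shell), subject to the usual subshell exceptions.
Valence configurations: Si⁺ [Ne]3s²3p¹, B⁺ [He]2s², Ca⁺ [Ar]4s¹, N⁺ [He]2s²2p², Be⁺ [He]2s¹.
The numbers (kJ/mol): Si 1577, B 2427, Ca 1145, N 2856, Be 1757.
Overall IE_2 order: Ca < Si < Be < B < N.

Ca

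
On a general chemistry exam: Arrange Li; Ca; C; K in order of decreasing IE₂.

Li > K > C > Ca

The second ionization energy removes an electron from the +1 ion. For each element: Li⁺ is the bare [He] core; Ca⁺ still has 1 valence electron; C⁺ still has 3 valence electrons; K⁺ is the bare [Ar] core.
Breaking into a closed-shell core is much more expensive than removing a leftover valence electron — K and Li have the largest IE_2 here.
Valence configurations: Ca⁺ [Ar]4s¹, C⁺ [He]2s²2p¹.
Approximate IE_2 values (kJ/mol): Li 7298, Ca 1145, C 2353, K 3052.
Overall IE_2 order: Ca < C < K < Li.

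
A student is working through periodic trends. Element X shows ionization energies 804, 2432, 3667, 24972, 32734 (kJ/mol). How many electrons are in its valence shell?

Look for the largest jump between consecutive ionization energies: IE4/IE3 ≈ 6.8, far larger than any earlier ratio.
That jump marks the point where a core electron is being removed. So the atom has 3 valence electrons.

3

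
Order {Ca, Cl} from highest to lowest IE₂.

Cl > Ca

The second ionization energy removes an electron from the +1 ion. For each element: Ca⁺ still has 1 valence electron; Cl⁺ still has 6 valence electrons.
All are still removing valence electrons, so compare the +1 ions as you would atoms: IE_2 generally rises across a period (higher Z_eff) and falls down a group (larger shell), subject to the usual subshell exceptions.
Valence configurations: Ca⁺ [Ar]4s¹, Cl⁺ [Ne]3s²3p⁴.
Approximate IE_2 values (kJ/mol): Ca 1145, Cl 2298.
Overall IE_2 order: Ca < Cl.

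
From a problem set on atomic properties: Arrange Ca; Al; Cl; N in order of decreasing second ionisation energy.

After 1 electron has been removed, what remains? Ca⁺ still has 1 valence electron; Al⁺ still has 2 valence electrons; Cl⁺ still has 6 valence electrons; N⁺ still has 4 valence electrons.
All are still removing valence electrons, so compare the +1 ions as you would atoms: IE_2 generally rises across a period (higher Z_eff) and falls down a group (larger shell), subject to the usual subshell exceptions.
Valence configurations: Ca⁺ [Ar]4s¹, Al⁺ [Ne]3s², Cl⁺ [Ne]3s²3p⁴, N⁺ [He]2s²2p².
Tabulated IE_2 (kJ/mol): Ca 1145, Al 1817, Cl 2298, N 2856.
So the second ionization energies run Ca < Al < Cl < N.

N > Cl > Al > Ca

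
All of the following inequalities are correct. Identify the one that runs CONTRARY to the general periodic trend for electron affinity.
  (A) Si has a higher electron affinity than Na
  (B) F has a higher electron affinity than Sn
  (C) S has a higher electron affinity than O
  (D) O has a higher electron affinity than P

(C)

The general trend: electron affinity increases across a period and decreases down a group.
(A) Si (period 3, group 14) vs Na (period 3, group 1): the stated order agrees with the simple trend.
(B) F (period 2, group 17) vs Sn (period 5, group 14): the stated order agrees with the simple trend.
(C) S (period 3, group 16) vs O (period 2, group 16): the stated order contradicts the simple trend.
(D) O (period 2, group 16) vs P (period 3, group 15): the stated order agrees with the simple trend.
The exception is (C): the compact 2p subshell of O repels the added electron more than S's larger 3p does.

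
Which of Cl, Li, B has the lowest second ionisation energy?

Cl

The second ionization energy removes an electron from the +1 ion. For each element: Cl⁺ still has 6 valence electrons; Li⁺ is the bare [He] core; B⁺ still has 2 valence electrons.
Breaking into a closed-shell core is much more expensive than removing a leftover valence electron — Li has the largest IE_2 here.
Valence configurations: Cl⁺ [Ne]3s²3p⁴, B⁺ [He]2s².
Tabulated IE_2 (kJ/mol): Cl 2298, Li 7298, B 2427.
Hence IE_2: Cl < B < Li.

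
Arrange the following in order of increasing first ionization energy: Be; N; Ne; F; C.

IE₁ increases left→right with effective nuclear charge and decreases top→bottom as the valence shell moves farther out.
All lie in period 2, so first ionization energy increases left to right.
So from lowest to highest: Be < C < N < F < Ne.

Be, C, N, F, Ne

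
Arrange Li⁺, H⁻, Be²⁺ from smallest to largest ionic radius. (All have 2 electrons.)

Be²⁺ < Li⁺ < H⁻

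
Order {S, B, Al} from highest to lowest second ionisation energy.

B > S > Al

IE_2 is the cost of taking one more electron from the +1 cation: S⁺ still has 5 valence electrons; B⁺ still has 2 valence electrons; Al⁺ still has 2 valence electrons.
All are still removing valence electrons, so compare the +1 ions as you would atoms: IE_2 generally rises across a period (higher Z_eff) and falls down a group (larger shell), subject to the usual subshell exceptions.
Valence configurations: S⁺ [Ne]3s²3p³, B⁺ [He]2s², Al⁺ [Ne]3s².
Tabulated IE_2 (kJ/mol): S 2252, B 2427, Al 1817.
Hence IE_2: Al < S < B.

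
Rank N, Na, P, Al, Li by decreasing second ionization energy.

Li > Na > N > P > Al

After 1 electron has been removed, what remains? N⁺ still has 4 valence electrons; Na⁺ is the bare [Ne] core; P⁺ still has 4 valence electrons; Al⁺ still has 2 valence electrons; Li⁺ is the bare [He] core.
Breaking into a closed-shell core is much more expensive than removing a leftover valence electron — Na and Li have the largest IE_2 here.
Valence configurations: N⁺ [He]2s²2p², P⁺ [Ne]3s²3p², Al⁺ [Ne]3s².
Approximate IE_2 values (kJ/mol): N 2856, Na 4562, P 1907, Al 1817, Li 7298.
Putting it together, IE_2: Al < P < N < Na < Li.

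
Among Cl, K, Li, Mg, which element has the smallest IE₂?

Consider each +1 ion: Cl⁺ still has 6 valence electrons; K⁺ is the bare [Ar] core; Li⁺ is the bare [He] core; Mg⁺ still has 1 valence electron.
Breaking into a closed-shell core is much more expensive than removing a leftover valence electron — K and Li have the largest IE_2 here.
Valence configurations: Cl⁺ [Ne]3s²3p⁴, Mg⁺ [Ne]3s¹.
Approximate IE_2 values (kJ/mol): Cl 2298, K 3052, Li 7298, Mg 1451.
Putting it together, IE_2: Mg < Cl < K < Li.

Mg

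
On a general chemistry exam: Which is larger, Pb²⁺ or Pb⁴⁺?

Pb²⁺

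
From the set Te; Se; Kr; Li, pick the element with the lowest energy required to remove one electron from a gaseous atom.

Removing the outermost electron gets harder across a period and easier down a group.
These span different periods and groups, so the two trends combine.
Te > Li: the two effects oppose for this pair; the across-period effect wins (869 vs 520 kJ/mol).
Se > Te: Se sits above Te in group 16, so the down-group effect alone puts Se higher.
Kr > Se: both are in period 4; the period trend gives Kr the larger value.
For reference (kJ/mol): Li 520, Se 941, Kr 1351, Te 869.
The lowest energy required to remove one electron from a gaseous atom among these belongs to Li.

Li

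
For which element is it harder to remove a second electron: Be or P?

P

The second ionization energy removes an electron from the +1 ion. For each element: Be⁺ still has 1 valence electron; P⁺ still has 4 valence electrons.
All are still removing valence electrons, so compare the +1 ions as you would atoms: IE_2 generally rises across a period (higher Z_eff) and falls down a group (larger shell), subject to the usual subshell exceptions.
Valence configurations: Be⁺ [He]2s¹, P⁺ [Ne]3s²3p².
Approximate IE_2 values (kJ/mol): Be 1757, P 1907.
So the second ionization energies run Be < P.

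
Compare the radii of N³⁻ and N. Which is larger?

Forming N³⁻ adds 3 electrons to N. More electron–electron repulsion in the same shell, with unchanged nuclear charge, lets the cloud expand.
An anion is larger than its parent atom: N³⁻ > N.

N³⁻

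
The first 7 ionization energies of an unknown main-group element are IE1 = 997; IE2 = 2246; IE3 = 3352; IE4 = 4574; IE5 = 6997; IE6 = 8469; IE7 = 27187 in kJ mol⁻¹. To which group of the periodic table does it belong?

Group 16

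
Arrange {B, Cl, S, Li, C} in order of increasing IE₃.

S < B < Cl < C < Li

The third ionization energy removes an electron from the +2 ion. For each element: B²⁺ still has 1 valence electron; Cl²⁺ still has 5 valence electrons; S²⁺ still has 4 valence electrons; Li²⁺ is already 1 electron into the core; C²⁺ still has 2 valence electrons.
Core electrons are held far more tightly than valence electrons, so Li tops the IE_3 order.
Valence configurations: B²⁺ [He]2s¹, Cl²⁺ [Ne]3s²3p³, S²⁺ [Ne]3s²3p², C²⁺ [He]2s².
Tabulated IE_3 (kJ/mol): B 3660, Cl 3822, S 3357, Li 11815, C 4620.
Putting it together, IE_3: S < B < Cl < C < Li.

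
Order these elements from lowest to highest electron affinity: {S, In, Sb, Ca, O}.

Ca, In, Sb, O, S

O is in period 2, group 16; S is in period 3, group 16; Ca is in period 4, group 2; In is in period 5, group 13; Sb is in period 5, group 15.
Adding an electron releases more energy for atoms nearer the top right (short of the noble gases).
Here both period and group differ, so the two effects have to be weighed against each other.
In > Ca: the two effects oppose for this pair; the across-period effect wins (29 vs 2 kJ/mol).
Sb > In: both are in period 5; the period trend gives Sb the larger value.
O > Sb: relative to Sb, both the across-period and down-group shifts push O's electron affinity up.
S > O: this pair runs against the simple trend — see the exception note.
Note the exception: S has a higher electron affinity than O, contrary to the simple trend — the compact 2p subshell of O repels the added electron more than S's larger 3p does.
For reference (kJ/mol): O 141, S 200, Ca 2, In 29, Sb 103.
So from lowest to highest: Ca < In < Sb < O < S.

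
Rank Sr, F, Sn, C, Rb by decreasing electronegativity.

Atoms toward the upper right of the periodic table pull bonding electrons most strongly.
Here both period and group differ, so the two effects have to be weighed against each other.
Sr > Rb: Sr lies to the right of Rb in period 5, so the across-period effect alone puts Sr higher.
Sn > Sr: both are in period 5; the period trend gives Sn the larger value.
C > Sn: they share group 14; the group trend gives C the larger value.
F > C: F lies to the right of C in period 2, so the across-period effect alone puts F higher.
Tabulated electronegativity (Pauling): C 2.55, F 3.98, Rb 0.82, Sr 0.95, Sn 1.96.
So from highest to lowest: F > C > Sn > Sr > Rb.

F > C > Sn > Sr > Rb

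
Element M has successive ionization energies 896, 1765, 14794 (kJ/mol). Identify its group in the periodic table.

Group 2

Look for the largest jump between consecutive ionization energies: IE3/IE2 ≈ 8.4, far larger than any earlier ratio.
That jump marks the point where a core electron is being removed. So the atom has 2 valence electrons.
A main-group element with 2 valence electrons is in group 2.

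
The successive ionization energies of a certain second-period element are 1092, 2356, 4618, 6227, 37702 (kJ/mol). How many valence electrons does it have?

Look for the largest jump between consecutive ionization energies: IE5/IE4 ≈ 6.1, far larger than any earlier ratio.
That jump marks the point where a core electron is being removed. So the atom has 4 valence electrons.

4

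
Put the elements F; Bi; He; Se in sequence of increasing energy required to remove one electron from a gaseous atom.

He is in period 1, group 18; F is in period 2, group 17; Se is in period 4, group 16; Bi is in period 6, group 15.
IE₁ increases left→right with effective nuclear charge and decreases top→bottom as the valence shell moves farther out.
Neither a single period nor a single group — weigh both effects.
Se > Bi: relative to Bi, both the across-period and down-group shifts push Se's first ionization energy up.
F > Se: both effects reinforce here, so F is clearly the higher of the two.
He > F: both effects reinforce here, so He is clearly the higher of the two.
Tabulated first ionization energy (kJ/mol): He 2372, F 1681, Se 941, Bi 703.
So from lowest to highest: Bi < Se < F < He.

Bi, Se, F, He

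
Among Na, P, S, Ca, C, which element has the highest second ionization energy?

IE_2 is the cost of taking one more electron from the +1 cation: Na⁺ is the bare [Ne] core; P⁺ still has 4 valence electrons; S⁺ still has 5 valence electrons; Ca⁺ still has 1 valence electron; C⁺ still has 3 valence electrons.
Breaking into a closed-shell core is much more expensive than removing a leftover valence electron — Na has the largest IE_2 here.
Valence configurations: P⁺ [Ne]3s²3p², S⁺ [Ne]3s²3p³, Ca⁺ [Ar]4s¹, C⁺ [He]2s²2p¹.
Approximate IE_2 values (kJ/mol): Na 4562, P 1907, S 2252, Ca 1145, C 2353.
Putting it together, IE_2: Ca < P < S < C < Na.

Na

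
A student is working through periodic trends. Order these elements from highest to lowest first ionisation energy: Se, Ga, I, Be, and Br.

Across a period the outer electron is held more tightly (higher IE₁); down a group it sits in a higher shell, more shielded, and comes off more easily.
Neither a single period nor a single group — weigh both effects.
Be > Ga: period and group pull opposite ways; the down-group shift dominates (900 vs 579 kJ/mol).
Se > Be: the two effects oppose for this pair; the across-period effect wins (941 vs 900 kJ/mol).
I > Se: period and group pull opposite ways; the across-period shift dominates (1008 vs 941 kJ/mol).
Br > I: Br sits above I in group 17, so the down-group effect alone puts Br higher.
Approximate values (kJ/mol): Be 900, Ga 579, Se 941, Br 1140, I 1008.
So from highest to lowest: Br > I > Se > Be > Ga.

Br, I, Se, Be, Ga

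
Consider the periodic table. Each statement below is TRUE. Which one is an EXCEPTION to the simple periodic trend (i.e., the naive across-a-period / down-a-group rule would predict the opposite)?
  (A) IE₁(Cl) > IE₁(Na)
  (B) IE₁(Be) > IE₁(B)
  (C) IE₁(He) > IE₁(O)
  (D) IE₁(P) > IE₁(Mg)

(B)

The general trend: IE₁ increases across a period and decreases down a group.
(A) Cl (period 3, group 17) vs Na (period 3, group 1): the stated order agrees with the simple trend.
(B) Be (period 2, group 2) vs B (period 2, group 13): the stated order contradicts the simple trend.
(C) He (period 1, group 18) vs O (period 2, group 16): the stated order agrees with the simple trend.
(D) P (period 3, group 15) vs Mg (period 3, group 2): the stated order agrees with the simple trend.
The exception is (B): removing B's lone 2p electron is easier than breaking Be's filled 2s².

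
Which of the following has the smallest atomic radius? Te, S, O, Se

O is in period 2, group 16; S is in period 3, group 16; Se is in period 4, group 16; Te is in period 5, group 16.
Radius decreases left→right (rising Z_eff, same n) and increases top→bottom (higher n).
All are in group 16, so atomic radius increases down the group.
The smallest atomic radius among these belongs to O.

O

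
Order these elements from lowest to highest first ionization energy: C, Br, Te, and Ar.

C is in period 2, group 14; Ar is in period 3, group 18; Br is in period 4, group 17; Te is in period 5, group 16.
First ionization energy rises across a period (greater Z_eff holds electrons more tightly) and falls down a group (valence electrons are farther from the nucleus).
These span different periods and groups, so the two trends combine.
C > Te: period and group pull opposite ways; the down-group shift dominates (1086 vs 869 kJ/mol).
Br > C: period and group pull opposite ways; the across-period shift dominates (1140 vs 1086 kJ/mol).
Ar > Br: relative to Br, both the across-period and down-group shifts push Ar's first ionization energy up.
For reference (kJ/mol): C 1086, Ar 1521, Br 1140, Te 869.
So from lowest to highest: Te < C < Br < Ar.

Te < C < Br < Ar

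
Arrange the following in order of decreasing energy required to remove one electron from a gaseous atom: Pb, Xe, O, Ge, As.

O is in period 2, group 16; Ge is in period 4, group 14; As is in period 4, group 15; Xe is in period 5, group 18; Pb is in period 6, group 14.
First ionization energy rises across a period (greater Z_eff holds electrons more tightly) and falls down a group (valence electrons are farther from the nucleus).
Neither a single period nor a single group — weigh both effects.
Ge > Pb: they share group 14; the group trend gives Ge the larger value.
As > Ge: both are in period 4; the period trend gives As the larger value.
Xe > As: the two effects oppose for this pair; the across-period effect wins (1170 vs 947 kJ/mol).
O > Xe: period and group pull opposite ways; the down-group shift dominates (1314 vs 1170 kJ/mol).
Approximate values (kJ/mol): O 1314, Ge 762, As 947, Xe 1170, Pb 716.
So from highest to lowest: O > Xe > As > Ge > Pb.

O > Xe > As > Ge > Pb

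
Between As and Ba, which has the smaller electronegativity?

As is in period 4, group 15; Ba is in period 6, group 2.
EN rises left→right (higher Z_eff, smaller atoms) and falls top→bottom (larger, more shielded atoms).
Neither a single period nor a single group — weigh both effects.
As > Ba: relative to Ba, both the across-period and down-group shifts push As's electronegativity up.
For reference (Pauling): As 2.18, Ba 0.89.
So Ba has the smaller electronegativity (Ba < As).

Ba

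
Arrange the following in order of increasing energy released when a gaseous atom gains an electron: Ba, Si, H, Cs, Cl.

H is in period 1, group 1; Si is in period 3, group 14; Cl is in period 3, group 17; Cs is in period 6, group 1; Ba is in period 6, group 2.
Electron affinity generally becomes more exothermic across a period toward the halogens and less exothermic down a group.
Neither a single period nor a single group — weigh both effects.
Cs > Ba: this pair runs against the simple trend — see the exception note.
H > Cs: they share group 1; the group trend gives H the larger value.
Si > H: period and group pull opposite ways; the across-period shift dominates (134 vs 73 kJ/mol).
Cl > Si: Cl lies to the right of Si in period 3, so the across-period effect alone puts Cl higher.
Note the exception: Cs has a higher electron affinity than Ba, contrary to the simple trend — adding an electron to Ba (ns²) has to open a new, higher-energy np subshell, which is unfavourable.
Approximate values (kJ/mol): H 73, Si 134, Cl 349, Cs 46, Ba 14.
So from lowest to highest: Ba < Cs < H < Si < Cl.

Ba < Cs < H < Si < Cl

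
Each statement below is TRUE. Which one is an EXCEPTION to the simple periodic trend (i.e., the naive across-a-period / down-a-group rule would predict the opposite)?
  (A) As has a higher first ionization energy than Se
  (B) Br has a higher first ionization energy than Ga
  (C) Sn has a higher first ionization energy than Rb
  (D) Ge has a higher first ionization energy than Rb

(A)

The general trend: first ionization energy increases across a period and decreases down a group.
(A) As (period 4, group 15) vs Se (period 4, group 16): the stated order contradicts the simple trend.
(B) Br (period 4, group 17) vs Ga (period 4, group 13): the stated order agrees with the simple trend.
(C) Sn (period 5, group 14) vs Rb (period 5, group 1): the stated order agrees with the simple trend.
(D) Ge (period 4, group 14) vs Rb (period 5, group 1): the stated order agrees with the simple trend.
The exception is (A): Se (4p⁴) ionizes more easily than half-filled As (4p³).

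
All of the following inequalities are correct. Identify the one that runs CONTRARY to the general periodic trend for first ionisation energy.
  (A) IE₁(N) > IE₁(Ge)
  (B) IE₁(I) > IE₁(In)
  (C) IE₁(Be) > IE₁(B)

The general trend: first ionisation energy increases across a period and decreases down a group.
(A) N (period 2, group 15) vs Ge (period 4, group 14): the stated order agrees with the simple trend.
(B) I (period 5, group 17) vs In (period 5, group 13): the stated order agrees with the simple trend.
(C) Be (period 2, group 2) vs B (period 2, group 13): the stated order contradicts the simple trend.
The exception is (C): removing B's lone 2p electron is easier than breaking Be's filled 2s².

(C)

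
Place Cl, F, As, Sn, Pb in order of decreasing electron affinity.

Cl > F > Sn > As > Pb

F is in period 2, group 17; Cl is in period 3, group 17; As is in period 4, group 15; Sn is in period 5, group 14; Pb is in period 6, group 14.
Atoms with high Z_eff and room in the valence shell (especially the halogens) have the most exothermic electron affinities.
Here both period and group differ, so the two effects have to be weighed against each other.
As > Pb: both effects reinforce here, so As is clearly the higher of the two.
Sn > As: this pair runs against the simple trend — see the exception note.
F > Sn: both effects reinforce here, so F is clearly the higher of the two.
Cl > F: this pair runs against the simple trend — see the exception note.
Note the exception: Sn has a higher electron affinity than As, contrary to the simple trend — adding an electron to As's half-filled np³ subshell costs electron-pairing energy.
Note the exception: Cl has a higher electron affinity than F, contrary to the simple trend — F's small 2p subshell makes the incoming electron feel strong e⁻–e⁻ repulsion, so Cl actually releases more energy on gaining an electron.
For reference (kJ/mol): F 328, Cl 349, As 78, Sn 107, Pb 35.
So from highest to lowest: Cl > F > Sn > As > Pb.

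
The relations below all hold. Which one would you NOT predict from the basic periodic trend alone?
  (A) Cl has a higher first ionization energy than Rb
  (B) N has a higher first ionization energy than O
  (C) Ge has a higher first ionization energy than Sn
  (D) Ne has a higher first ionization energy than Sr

The general trend: first ionization energy increases across a period and decreases down a group.
(A) Cl (period 3, group 17) vs Rb (period 5, group 1): the stated order agrees with the simple trend.
(B) N (period 2, group 15) vs O (period 2, group 16): the stated order contradicts the simple trend.
(C) Ge (period 4, group 14) vs Sn (period 5, group 14): the stated order agrees with the simple trend.
(D) Ne (period 2, group 18) vs Sr (period 5, group 2): the stated order agrees with the simple trend.
The exception is (B): pairing an electron in O's 2p⁴ costs repulsion energy, so O ionizes more easily than half-filled N (2p³).

(B)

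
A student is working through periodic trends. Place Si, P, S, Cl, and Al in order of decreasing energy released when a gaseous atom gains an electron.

Al is in period 3, group 13; Si is in period 3, group 14; P is in period 3, group 15; S is in period 3, group 16; Cl is in period 3, group 17.
Atoms with high Z_eff and room in the valence shell (especially the halogens) have the most exothermic electron affinities.
All lie in period 3; the across-period trend (electron affinity increases left to right) applies, with the exception below.
Note the exception: Si has a higher electron affinity than P, contrary to the simple trend — adding an electron to P's half-filled 3p³ is unfavourable, so Si (3p²) has the more exothermic EA.
For reference (kJ/mol): Al 42, Si 134, P 72, S 200, Cl 349.
So from highest to lowest: Cl > S > Si > P > Al.

Cl > S > Si > P > Al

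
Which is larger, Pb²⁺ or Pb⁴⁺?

Both ions have Z = 82 protons, but Pb⁴⁺ has lost more electrons, so its remaining electrons feel a larger effective nuclear charge per electron and are pulled in more tightly.
Higher positive charge → smaller ion, so Pb²⁺ > Pb⁴⁺.

Pb²⁺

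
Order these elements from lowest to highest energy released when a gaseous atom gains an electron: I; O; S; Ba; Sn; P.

Ba < P < Sn < O < S < I

O is in period 2, group 16; P is in period 3, group 15; S is in period 3, group 16; Sn is in period 5, group 14; I is in period 5, group 17; Ba is in period 6, group 2.
Electron affinity generally becomes more exothermic across a period toward the halogens and less exothermic down a group.
Here both period and group differ, so the two effects have to be weighed against each other.
P > Ba: both effects reinforce here, so P is clearly the higher of the two.
Sn > P: this pair runs against the simple trend — see the exception note.
O > Sn: both effects reinforce here, so O is clearly the higher of the two.
S > O: this pair runs against the simple trend — see the exception note.
I > S: period and group pull opposite ways; the across-period shift dominates (295 vs 200 kJ/mol).
Note the exception: Sn has a higher electron affinity than P, contrary to the simple trend — adding an electron to P's half-filled np³ subshell costs electron-pairing energy.
Note the exception: S has a higher electron affinity than O, contrary to the simple trend — the compact 2p subshell of O repels the added electron more than S's larger 3p does.
Tabulated electron affinity (kJ/mol): O 141, P 72, S 200, Sn 107, I 295, Ba 14.
So from lowest to highest: Ba < P < Sn < O < S < I.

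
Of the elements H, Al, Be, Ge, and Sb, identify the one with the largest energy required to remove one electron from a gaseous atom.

H is in period 1, group 1; Be is in period 2, group 2; Al is in period 3, group 13; Ge is in period 4, group 14; Sb is in period 5, group 15.
Across a period the outer electron is held more tightly (higher IE₁); down a group it sits in a higher shell, more shielded, and comes off more easily.
These sit on a diagonal, where the across-period and down-group effects partly cancel.
Ge > Al: period and group pull opposite ways; the across-period shift dominates (762 vs 578 kJ/mol).
Sb > Ge: period and group pull opposite ways; the across-period shift dominates (831 vs 762 kJ/mol).
Be > Sb: the two effects oppose for this pair; the down-group effect wins (900 vs 831 kJ/mol).
H > Be: the two effects oppose for this pair; the down-group effect wins (1312 vs 900 kJ/mol).
Tabulated first ionization energy (kJ/mol): H 1312, Be 900, Al 578, Ge 762, Sb 831.
The largest energy required to remove one electron from a gaseous atom among these belongs to H.

H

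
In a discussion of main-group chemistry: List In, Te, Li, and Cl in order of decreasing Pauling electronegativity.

Cl > Te > In > Li

Li is in period 2, group 1; Cl is in period 3, group 17; In is in period 5, group 13; Te is in period 5, group 16.
EN rises left→right (higher Z_eff, smaller atoms) and falls top→bottom (larger, more shielded atoms).
Neither a single period nor a single group — weigh both effects.
In > Li: period and group pull opposite ways; the across-period shift dominates (1.78 vs 0.98).
Te > In: Te lies to the right of In in period 5, so the across-period effect alone puts Te higher.
Cl > Te: relative to Te, both the across-period and down-group shifts push Cl's electronegativity up.
Approximate values (Pauling): Li 0.98, Cl 3.16, In 1.78, Te 2.10.
So from highest to lowest: Cl > Te > In > Li.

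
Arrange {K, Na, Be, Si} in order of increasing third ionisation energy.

The third ionization energy removes an electron from the +2 ion. For each element: K²⁺ is already 1 electron into the core; Na²⁺ is already 1 electron into the core; Be²⁺ is the bare [He] core; Si²⁺ still has 2 valence electrons.
Core electrons are held far more tightly than valence electrons, so K, Na and Be top the IE_3 order.
Approximate IE_3 values (kJ/mol): K 4420, Na 6910, Be 14849, Si 3232.
Putting it together, IE_3: Si < K < Na < Be.

Si < K < Na < Be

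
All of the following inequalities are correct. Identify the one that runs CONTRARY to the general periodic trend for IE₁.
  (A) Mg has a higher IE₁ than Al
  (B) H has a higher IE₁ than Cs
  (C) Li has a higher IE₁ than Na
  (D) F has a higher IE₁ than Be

The general trend: IE₁ increases across a period and decreases down a group.
(A) Mg (period 3, group 2) vs Al (period 3, group 13): the stated order contradicts the simple trend.
(B) H (period 1, group 1) vs Cs (period 6, group 1): the stated order agrees with the simple trend.
(C) Li (period 2, group 1) vs Na (period 3, group 1): the stated order agrees with the simple trend.
(D) F (period 2, group 17) vs Be (period 2, group 2): the stated order agrees with the simple trend.
The exception is (A): Al's single 3p electron is easier to remove than one from Mg's filled 3s².

(A)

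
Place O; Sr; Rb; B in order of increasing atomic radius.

O, B, Sr, Rb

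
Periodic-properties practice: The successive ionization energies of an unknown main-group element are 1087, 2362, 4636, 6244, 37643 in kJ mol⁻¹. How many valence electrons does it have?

Look for the largest jump between consecutive ionization energies: IE5/IE4 ≈ 6.0, far larger than any earlier ratio.
That jump marks the point where a core electron is being removed. So the atom has 4 valence electrons.

4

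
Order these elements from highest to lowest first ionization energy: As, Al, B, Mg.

As > B > Mg > Al

B is in period 2, group 13; Mg is in period 3, group 2; Al is in period 3, group 13; As is in period 4, group 15.
Across a period the outer electron is held more tightly (higher IE₁); down a group it sits in a higher shell, more shielded, and comes off more easily.
Neither a single period nor a single group — weigh both effects.
Mg > Al: this pair runs against the simple trend — see the exception note.
B > Mg: relative to Mg, both the across-period and down-group shifts push B's first ionization energy up.
As > B: the two effects oppose for this pair; the across-period effect wins (947 vs 801 kJ/mol).
Note the exception: Mg has a higher first ionization energy than Al, contrary to the simple trend — Al's single 3p electron is easier to remove than one from Mg's filled 3s².
Tabulated first ionization energy (kJ/mol): B 801, Mg 738, Al 578, As 947.
So from highest to lowest: As > B > Mg > Al.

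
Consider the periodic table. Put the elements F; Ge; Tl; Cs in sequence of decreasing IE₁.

F is in period 2, group 17; Ge is in period 4, group 14; Cs is in period 6, group 1; Tl is in period 6, group 13.
First ionization energy rises across a period (greater Z_eff holds electrons more tightly) and falls down a group (valence electrons are farther from the nucleus).
Here both period and group differ, so the two effects have to be weighed against each other.
Tl > Cs: Tl lies to the right of Cs in period 6, so the across-period effect alone puts Tl higher.
Ge > Tl: relative to Tl, both the across-period and down-group shifts push Ge's first ionization energy up.
F > Ge: both effects reinforce here, so F is clearly the higher of the two.
Tabulated first ionization energy (kJ/mol): F 1681, Ge 762, Cs 376, Tl 589.
So from highest to lowest: F > Ge > Tl > Cs.

F, Ge, Tl, Cs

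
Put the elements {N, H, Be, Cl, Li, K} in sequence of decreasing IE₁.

N > H > Cl > Be > Li > K

IE₁ increases left→right with effective nuclear charge and decreases top→bottom as the valence shell moves farther out.
Here both period and group differ, so the two effects have to be weighed against each other.
Li > K: Li sits above K in group 1, so the down-group effect alone puts Li higher.
Be > Li: Be lies to the right of Li in period 2, so the across-period effect alone puts Be higher.
Cl > Be: the two effects oppose for this pair; the across-period effect wins (1251 vs 900 kJ/mol).
H > Cl: the two effects oppose for this pair; the down-group effect wins (1312 vs 1251 kJ/mol).
N > H: period and group pull opposite ways; the across-period shift dominates (1402 vs 1312 kJ/mol).
Tabulated first ionization energy (kJ/mol): H 1312, Li 520, Be 900, N 1402, Cl 1251, K 419.
So from highest to lowest: N > H > Cl > Be > Li > K.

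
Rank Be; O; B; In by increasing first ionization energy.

In < B < Be < O

Be is in period 2, group 2; B is in period 2, group 13; O is in period 2, group 16; In is in period 5, group 13.
IE₁ increases left→right with effective nuclear charge and decreases top→bottom as the valence shell moves farther out.
These span different periods and groups, so the two trends combine.
B > In: they share group 13; the group trend gives B the larger value.
Be > B: this pair runs against the simple trend — see the exception note.
O > Be: O lies to the right of Be in period 2, so the across-period effect alone puts O higher.
Note the exception: Be has a higher first ionization energy than B, contrary to the simple trend — removing B's lone 2p electron is easier than breaking Be's filled 2s².
Approximate values (kJ/mol): Be 900, B 801, O 1314, In 558.
So from lowest to highest: In < B < Be < O.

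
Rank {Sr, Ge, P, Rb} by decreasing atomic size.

P is in period 3, group 15; Ge is in period 4, group 14; Rb is in period 5, group 1; Sr is in period 5, group 2.
Atomic radius shrinks across a period as nuclear charge pulls the same shell inward, and grows down a group as new shells are added.
Here both period and group differ, so the two effects have to be weighed against each other.
Ge > P: relative to P, both the across-period and down-group shifts push Ge's atomic radius up.
Sr > Ge: both effects reinforce here, so Sr is clearly the larger of the two.
Rb > Sr: Rb lies to the left of Sr in period 5, so the across-period effect alone puts Rb larger.
Approximate values (pm): P 111, Ge 121, Rb 210, Sr 185.
So from largest to smallest: Rb > Sr > Ge > P.

Rb > Sr > Ge > P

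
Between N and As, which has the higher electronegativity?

N

N is in period 2, group 15; As is in period 4, group 15.
Atoms toward the upper right of the periodic table pull bonding electrons most strongly.
All are in group 15, so electronegativity increases up the group.
So N has the higher electronegativity (N > As).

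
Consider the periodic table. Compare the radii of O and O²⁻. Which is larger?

O²⁻

Forming O²⁻ adds 2 electrons to O. More electron–electron repulsion in the same shell, with unchanged nuclear charge, lets the cloud expand.
An anion is larger than its parent atom: O²⁻ > O.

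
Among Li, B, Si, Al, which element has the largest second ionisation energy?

IE_2 is the cost of taking one more electron from the +1 cation: Li⁺ is the bare [He] core; B⁺ still has 2 valence electrons; Si⁺ still has 3 valence electrons; Al⁺ still has 2 valence electrons.
Pulling an electron out of a noble-gas core costs far more than removing a remaining valence electron, so Li sits at the high end of IE_2.
Valence configurations: B⁺ [He]2s², Si⁺ [Ne]3s²3p¹, Al⁺ [Ne]3s².
Si⁺ loses a lone 3p electron whereas Al⁺ must break into a filled 3s² pair, so IE_2(Al) > IE_2(Si) even though Si has the higher nuclear charge.
Approximate IE_2 values (kJ/mol): Li 7298, B 2427, Si 1577, Al 1817.
Hence IE_2: Si < Al < B < Li.

Li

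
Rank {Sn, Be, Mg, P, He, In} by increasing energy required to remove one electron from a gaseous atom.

In < Sn < Mg < Be < P < He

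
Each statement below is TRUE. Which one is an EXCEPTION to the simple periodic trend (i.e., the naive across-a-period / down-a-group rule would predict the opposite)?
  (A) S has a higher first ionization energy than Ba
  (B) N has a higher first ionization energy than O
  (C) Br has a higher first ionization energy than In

(B)

The general trend: first ionization energy increases across a period and decreases down a group.
(A) S (period 3, group 16) vs Ba (period 6, group 2): the stated order agrees with the simple trend.
(B) N (period 2, group 15) vs O (period 2, group 16): the stated order contradicts the simple trend.
(C) Br (period 4, group 17) vs In (period 5, group 13): the stated order agrees with the simple trend.
The exception is (B): pairing an electron in O's 2p⁴ costs repulsion energy, so O ionizes more easily than half-filled N (2p³).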